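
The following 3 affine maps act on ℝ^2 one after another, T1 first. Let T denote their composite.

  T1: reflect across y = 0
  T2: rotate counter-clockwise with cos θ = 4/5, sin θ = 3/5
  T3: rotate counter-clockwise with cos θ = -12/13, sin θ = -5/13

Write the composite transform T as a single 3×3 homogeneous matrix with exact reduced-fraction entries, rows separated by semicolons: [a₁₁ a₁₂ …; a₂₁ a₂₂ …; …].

T1 = [1 0 0; 0 -1 0; 0 0 1]
T2·T1 = [4/5 3/5 0; 3/5 -4/5 0; 0 0 1]
T3·…·T1 = [-33/65 -56/65 0; -56/65 33/65 0; 0 0 1]

T = [-33/65 -56/65 0; -56/65 33/65 0; 0 0 1]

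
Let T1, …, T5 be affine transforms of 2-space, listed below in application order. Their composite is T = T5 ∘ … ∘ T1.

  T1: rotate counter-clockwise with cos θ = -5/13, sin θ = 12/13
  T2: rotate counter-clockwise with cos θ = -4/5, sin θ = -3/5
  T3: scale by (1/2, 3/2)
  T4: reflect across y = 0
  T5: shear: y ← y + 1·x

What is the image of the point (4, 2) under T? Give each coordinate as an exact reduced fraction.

T1 rotate counter-clockwise with cos θ = -5/13, sin θ = 12/13: (4, 2) → (-44/13, 38/13)
T2 rotate counter-clockwise with cos θ = -4/5, sin θ = -3/5: (-44/13, 38/13) → (58/13, -4/13)
T3 scale by (1/2, 3/2): (58/13, -4/13) → (29/13, -6/13)
T4 reflect across y = 0: (29/13, -6/13) → (29/13, 6/13)
T5 shear: y ← y + 1·x: (29/13, 6/13) → (29/13, 35/13)

T(p) = (29/13, 35/13)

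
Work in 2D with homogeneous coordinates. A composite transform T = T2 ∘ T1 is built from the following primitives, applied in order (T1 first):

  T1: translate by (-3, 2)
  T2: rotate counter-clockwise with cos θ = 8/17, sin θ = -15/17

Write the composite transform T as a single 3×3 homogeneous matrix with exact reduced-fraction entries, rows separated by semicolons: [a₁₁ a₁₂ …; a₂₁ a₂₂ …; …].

T = [8/17 15/17 6/17; -15/17 8/17 61/17; 0 0 1]

T1 = [1 0 -3; 0 1 2; 0 0 1]
T2·T1 = [8/17 15/17 6/17; -15/17 8/17 61/17; 0 0 1]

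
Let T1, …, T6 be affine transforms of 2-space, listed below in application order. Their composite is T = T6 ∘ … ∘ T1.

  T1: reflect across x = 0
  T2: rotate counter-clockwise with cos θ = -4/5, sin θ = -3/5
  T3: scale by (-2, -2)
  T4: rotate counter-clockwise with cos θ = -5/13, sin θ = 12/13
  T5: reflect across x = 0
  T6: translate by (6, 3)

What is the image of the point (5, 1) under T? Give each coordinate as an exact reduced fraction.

T1 reflect across x = 0: (5, 1) → (-5, 1)
T2 rotate counter-clockwise with cos θ = -4/5, sin θ = -3/5: (-5, 1) → (23/5, 11/5)
T3 scale by (-2, -2): (23/5, 11/5) → (-46/5, -22/5)
T4 rotate counter-clockwise with cos θ = -5/13, sin θ = 12/13: (-46/5, -22/5) → (38/5, -34/5)
T5 reflect across x = 0: (38/5, -34/5) → (-38/5, -34/5)
T6 translate by (6, 3): (-38/5, -34/5) → (-8/5, -19/5)

T(p) = (-8/5, -19/5)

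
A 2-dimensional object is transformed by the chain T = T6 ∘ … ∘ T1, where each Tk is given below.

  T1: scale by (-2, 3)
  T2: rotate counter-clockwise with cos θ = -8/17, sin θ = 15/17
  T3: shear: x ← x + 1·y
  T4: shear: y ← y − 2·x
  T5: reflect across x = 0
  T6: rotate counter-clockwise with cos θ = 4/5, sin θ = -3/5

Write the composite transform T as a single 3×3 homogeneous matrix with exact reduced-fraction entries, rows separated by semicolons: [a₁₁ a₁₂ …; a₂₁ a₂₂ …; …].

T1 = [-2 0 0; 0 3 0; 0 0 1]
T2·T1 = [16/17 -45/17 0; -30/17 -24/17 0; 0 0 1]
T3·…·T1 = [-14/17 -69/17 0; -30/17 -24/17 0; 0 0 1]
T4·…·T1 = [-14/17 -69/17 0; -2/17 114/17 0; 0 0 1]
T5·…·T1 = [14/17 69/17 0; -2/17 114/17 0; 0 0 1]
T6·…·T1 = [10/17 618/85 0; -10/17 249/85 0; 0 0 1]

T = [10/17 618/85 0; -10/17 249/85 0; 0 0 1]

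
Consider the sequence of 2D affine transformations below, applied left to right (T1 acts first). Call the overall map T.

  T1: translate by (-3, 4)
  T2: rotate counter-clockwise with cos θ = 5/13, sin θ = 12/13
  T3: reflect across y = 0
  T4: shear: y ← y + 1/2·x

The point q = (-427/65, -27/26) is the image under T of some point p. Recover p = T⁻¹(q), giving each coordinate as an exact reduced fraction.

p = (-8/5, 6/5)

T1 = [1 0 -3; 0 1 4; 0 0 1]
T2·T1 = [5/13 -12/13 -63/13; 12/13 5/13 -16/13; 0 0 1]
T3·…·T1 = [5/13 -12/13 -63/13; -12/13 -5/13 16/13; 0 0 1]
T4·…·T1 = [5/13 -12/13 -63/13; -19/26 -11/13 -31/26; 0 0 1]
det M = -1; M⁻¹ = [11/13 -12/13 3; -19/26 -5/13 -4; 0 0 1]
M⁻¹ · (-427/65, -27/26)ᵀ = (-8/5, 6/5)ᵀ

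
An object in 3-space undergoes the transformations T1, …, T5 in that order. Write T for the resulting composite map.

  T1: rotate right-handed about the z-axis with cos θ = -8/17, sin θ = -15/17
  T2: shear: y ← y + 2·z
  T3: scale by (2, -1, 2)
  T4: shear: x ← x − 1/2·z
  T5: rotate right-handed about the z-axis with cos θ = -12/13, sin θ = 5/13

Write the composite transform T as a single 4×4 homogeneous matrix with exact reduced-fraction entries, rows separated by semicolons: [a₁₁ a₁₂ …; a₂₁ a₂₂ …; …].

T1 = [-8/17 15/17 0 0; -15/17 -8/17 0 0; 0 0 1 0; 0 0 0 1]
T2·T1 = [-8/17 15/17 0 0; -15/17 -8/17 2 0; 0 0 1 0; 0 0 0 1]
T3·…·T1 = [-16/17 30/17 0 0; 15/17 8/17 -2 0; 0 0 2 0; 0 0 0 1]
T4·…·T1 = [-16/17 30/17 -1 0; 15/17 8/17 -2 0; 0 0 2 0; 0 0 0 1]
T5·…·T1 = [9/17 -400/221 22/13 0; -20/17 54/221 19/13 0; 0 0 2 0; 0 0 0 1]

T = [9/17 -400/221 22/13 0; -20/17 54/221 19/13 0; 0 0 2 0; 0 0 0 1]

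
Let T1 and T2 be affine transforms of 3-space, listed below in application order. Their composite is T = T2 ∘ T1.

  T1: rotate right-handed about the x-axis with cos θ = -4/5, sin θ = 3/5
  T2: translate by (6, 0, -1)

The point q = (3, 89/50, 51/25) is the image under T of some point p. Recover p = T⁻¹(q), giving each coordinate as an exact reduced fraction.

T1 = [1 0 0 0; 0 -4/5 -3/5 0; 0 3/5 -4/5 0; 0 0 0 1]
T2·T1 = [1 0 0 6; 0 -4/5 -3/5 0; 0 3/5 -4/5 -1; 0 0 0 1]
det M = 1; M⁻¹ = [1 0 0 -6; 0 -4/5 3/5 3/5; 0 -3/5 -4/5 -4/5; 0 0 0 1]
M⁻¹ · (3, 89/50, 51/25)ᵀ = (-3, 2/5, -7/2)ᵀ

p = (-3, 2/5, -7/2)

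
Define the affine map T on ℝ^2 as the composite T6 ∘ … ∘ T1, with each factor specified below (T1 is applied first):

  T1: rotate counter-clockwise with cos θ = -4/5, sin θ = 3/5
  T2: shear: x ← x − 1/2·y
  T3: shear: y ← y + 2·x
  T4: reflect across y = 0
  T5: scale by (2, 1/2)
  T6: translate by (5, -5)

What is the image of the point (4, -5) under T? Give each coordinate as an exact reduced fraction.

T1 rotate counter-clockwise with cos θ = -4/5, sin θ = 3/5: (4, -5) → (-1/5, 32/5)
T2 shear: x ← x − 1/2·y: (-1/5, 32/5) → (-17/5, 32/5)
T3 shear: y ← y + 2·x: (-17/5, 32/5) → (-17/5, -2/5)
T4 reflect across y = 0: (-17/5, -2/5) → (-17/5, 2/5)
T5 scale by (2, 1/2): (-17/5, 2/5) → (-34/5, 1/5)
T6 translate by (5, -5): (-34/5, 1/5) → (-9/5, -24/5)

T(p) = (-9/5, -24/5)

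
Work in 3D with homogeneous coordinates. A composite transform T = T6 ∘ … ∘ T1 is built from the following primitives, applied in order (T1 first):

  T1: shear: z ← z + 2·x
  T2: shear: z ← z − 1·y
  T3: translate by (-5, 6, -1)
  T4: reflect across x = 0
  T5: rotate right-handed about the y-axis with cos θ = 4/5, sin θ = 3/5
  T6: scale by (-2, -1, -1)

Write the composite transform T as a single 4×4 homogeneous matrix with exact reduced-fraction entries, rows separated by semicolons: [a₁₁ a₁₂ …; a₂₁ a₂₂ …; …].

T1 = [1 0 0 0; 0 1 0 0; 2 0 1 0; 0 0 0 1]
T2·T1 = [1 0 0 0; 0 1 0 0; 2 -1 1 0; 0 0 0 1]
T3·…·T1 = [1 0 0 -5; 0 1 0 6; 2 -1 1 -1; 0 0 0 1]
T4·…·T1 = [-1 0 0 5; 0 1 0 6; 2 -1 1 -1; 0 0 0 1]
T5·…·T1 = [2/5 -3/5 3/5 17/5; 0 1 0 6; 11/5 -4/5 4/5 -19/5; 0 0 0 1]
T6·…·T1 = [-4/5 6/5 -6/5 -34/5; 0 -1 0 -6; -11/5 4/5 -4/5 19/5; 0 0 0 1]

T = [-4/5 6/5 -6/5 -34/5; 0 -1 0 -6; -11/5 4/5 -4/5 19/5; 0 0 0 1]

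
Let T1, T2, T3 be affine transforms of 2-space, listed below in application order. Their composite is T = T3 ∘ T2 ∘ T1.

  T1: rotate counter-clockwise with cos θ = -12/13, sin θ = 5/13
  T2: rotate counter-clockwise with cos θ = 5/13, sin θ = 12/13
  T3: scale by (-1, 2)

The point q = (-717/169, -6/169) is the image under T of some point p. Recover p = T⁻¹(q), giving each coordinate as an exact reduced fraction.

p = (-3, 3)

T1 = [-12/13 -5/13 0; 5/13 -12/13 0; 0 0 1]
T2·T1 = [-120/169 119/169 0; -119/169 -120/169 0; 0 0 1]
T3·…·T1 = [120/169 -119/169 0; -238/169 -240/169 0; 0 0 1]
det M = -2; M⁻¹ = [120/169 -119/338 0; -119/169 -60/169 0; 0 0 1]
M⁻¹ · (-717/169, -6/169)ᵀ = (-3, 3)ᵀ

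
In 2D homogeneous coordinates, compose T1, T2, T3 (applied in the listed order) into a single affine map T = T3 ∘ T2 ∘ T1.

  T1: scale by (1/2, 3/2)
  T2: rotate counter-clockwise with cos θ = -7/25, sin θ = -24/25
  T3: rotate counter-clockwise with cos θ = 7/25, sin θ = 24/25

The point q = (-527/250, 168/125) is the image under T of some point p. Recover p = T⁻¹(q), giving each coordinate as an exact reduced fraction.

p = (-5, 0)

T1 = [1/2 0 0; 0 3/2 0; 0 0 1]
T2·T1 = [-7/50 36/25 0; -12/25 -21/50 0; 0 0 1]
T3·…·T1 = [527/1250 504/625 0; -168/625 1581/1250 0; 0 0 1]
det M = 3/4; M⁻¹ = [1054/625 -672/625 0; 224/625 1054/1875 0; 0 0 1]
M⁻¹ · (-527/250, 168/125)ᵀ = (-5, 0)ᵀ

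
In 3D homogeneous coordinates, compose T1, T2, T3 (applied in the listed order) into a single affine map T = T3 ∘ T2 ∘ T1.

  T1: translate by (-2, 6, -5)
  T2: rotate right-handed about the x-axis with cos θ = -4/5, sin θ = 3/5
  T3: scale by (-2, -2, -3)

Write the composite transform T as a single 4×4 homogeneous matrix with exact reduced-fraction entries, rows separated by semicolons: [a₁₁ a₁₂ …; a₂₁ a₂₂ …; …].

T = [-2 0 0 4; 0 8/5 6/5 18/5; 0 -9/5 12/5 -114/5; 0 0 0 1]

T1 = [1 0 0 -2; 0 1 0 6; 0 0 1 -5; 0 0 0 1]
T2·T1 = [1 0 0 -2; 0 -4/5 -3/5 -9/5; 0 3/5 -4/5 38/5; 0 0 0 1]
T3·…·T1 = [-2 0 0 4; 0 8/5 6/5 18/5; 0 -9/5 12/5 -114/5; 0 0 0 1]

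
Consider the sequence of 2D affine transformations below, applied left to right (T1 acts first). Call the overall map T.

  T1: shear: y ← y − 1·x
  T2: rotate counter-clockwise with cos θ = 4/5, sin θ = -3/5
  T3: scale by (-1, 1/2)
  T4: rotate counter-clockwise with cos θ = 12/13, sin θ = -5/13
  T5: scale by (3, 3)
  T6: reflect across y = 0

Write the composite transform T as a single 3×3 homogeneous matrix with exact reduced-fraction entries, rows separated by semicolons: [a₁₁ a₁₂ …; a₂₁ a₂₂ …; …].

T1 = [1 0 0; -1 1 0; 0 0 1]
T2·T1 = [1/5 3/5 0; -7/5 4/5 0; 0 0 1]
T3·…·T1 = [-1/5 -3/5 0; -7/10 2/5 0; 0 0 1]
T4·…·T1 = [-59/130 -2/5 0; -37/65 3/5 0; 0 0 1]
T5·…·T1 = [-177/130 -6/5 0; -111/65 9/5 0; 0 0 1]
T6·…·T1 = [-177/130 -6/5 0; 111/65 -9/5 0; 0 0 1]

T = [-177/130 -6/5 0; 111/65 -9/5 0; 0 0 1]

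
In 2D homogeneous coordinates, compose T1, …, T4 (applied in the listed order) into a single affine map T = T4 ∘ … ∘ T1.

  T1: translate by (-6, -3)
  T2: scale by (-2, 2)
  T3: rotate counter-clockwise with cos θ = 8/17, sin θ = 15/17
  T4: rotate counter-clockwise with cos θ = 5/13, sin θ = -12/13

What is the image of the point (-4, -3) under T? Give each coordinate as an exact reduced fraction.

T1 translate by (-6, -3): (-4, -3) → (-10, -6)
T2 scale by (-2, 2): (-10, -6) → (20, -12)
T3 rotate counter-clockwise with cos θ = 8/17, sin θ = 15/17: (20, -12) → (20, 12)
T4 rotate counter-clockwise with cos θ = 5/13, sin θ = -12/13: (20, 12) → (244/13, -180/13)

T(p) = (244/13, -180/13)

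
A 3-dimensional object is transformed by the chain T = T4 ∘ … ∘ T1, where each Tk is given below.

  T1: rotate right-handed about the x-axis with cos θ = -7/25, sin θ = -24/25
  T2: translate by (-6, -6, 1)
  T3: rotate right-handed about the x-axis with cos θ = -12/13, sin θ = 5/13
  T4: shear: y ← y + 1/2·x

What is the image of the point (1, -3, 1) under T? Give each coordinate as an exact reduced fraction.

T1 rotate right-handed about the x-axis with cos θ = -7/25, sin θ = -24/25: (1, -3, 1) → (1, 9/5, 13/5)
T2 translate by (-6, -6, 1): (1, 9/5, 13/5) → (-5, -21/5, 18/5)
T3 rotate right-handed about the x-axis with cos θ = -12/13, sin θ = 5/13: (-5, -21/5, 18/5) → (-5, 162/65, -321/65)
T4 shear: y ← y + 1/2·x: (-5, 162/65, -321/65) → (-5, -1/130, -321/65)

T(p) = (-5, -1/130, -321/65)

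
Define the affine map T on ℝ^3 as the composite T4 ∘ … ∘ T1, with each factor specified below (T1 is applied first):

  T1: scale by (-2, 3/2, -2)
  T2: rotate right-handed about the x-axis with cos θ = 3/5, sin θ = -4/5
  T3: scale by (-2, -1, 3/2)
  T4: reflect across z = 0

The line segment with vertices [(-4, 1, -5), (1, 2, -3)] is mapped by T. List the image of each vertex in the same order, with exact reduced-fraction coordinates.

T1 scale by (-2, 3/2, -2): (-4, 1, -5) → (8, 3/2, 10); (1, 2, -3) → (-2, 3, 6)
T2 rotate right-handed about the x-axis with cos θ = 3/5, sin θ = -4/5: (8, 3/2, 10) → (8, 89/10, 24/5); (-2, 3, 6) → (-2, 33/5, 6/5)
T3 scale by (-2, -1, 3/2): (8, 89/10, 24/5) → (-16, -89/10, 36/5); (-2, 33/5, 6/5) → (4, -33/5, 9/5)
T4 reflect across z = 0: (-16, -89/10, 36/5) → (-16, -89/10, -36/5); (4, -33/5, 9/5) → (4, -33/5, -9/5)

image vertices: (-16, -89/10, -36/5), (4, -33/5, -9/5)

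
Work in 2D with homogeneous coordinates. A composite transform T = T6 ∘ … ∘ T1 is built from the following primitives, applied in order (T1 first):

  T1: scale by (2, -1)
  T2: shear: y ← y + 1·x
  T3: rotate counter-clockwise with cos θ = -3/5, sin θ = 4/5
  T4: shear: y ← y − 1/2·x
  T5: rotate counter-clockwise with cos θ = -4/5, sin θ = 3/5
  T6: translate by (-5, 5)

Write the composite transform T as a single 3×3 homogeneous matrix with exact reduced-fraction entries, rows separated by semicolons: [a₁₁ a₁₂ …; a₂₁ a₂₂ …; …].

T = [29/25 -19/25 -5; -78/25 8/25 5; 0 0 1]

T1 = [2 0 0; 0 -1 0; 0 0 1]
T2·T1 = [2 0 0; 2 -1 0; 0 0 1]
T3·…·T1 = [-14/5 4/5 0; 2/5 3/5 0; 0 0 1]
T4·…·T1 = [-14/5 4/5 0; 9/5 1/5 0; 0 0 1]
T5·…·T1 = [29/25 -19/25 0; -78/25 8/25 0; 0 0 1]
T6·…·T1 = [29/25 -19/25 -5; -78/25 8/25 5; 0 0 1]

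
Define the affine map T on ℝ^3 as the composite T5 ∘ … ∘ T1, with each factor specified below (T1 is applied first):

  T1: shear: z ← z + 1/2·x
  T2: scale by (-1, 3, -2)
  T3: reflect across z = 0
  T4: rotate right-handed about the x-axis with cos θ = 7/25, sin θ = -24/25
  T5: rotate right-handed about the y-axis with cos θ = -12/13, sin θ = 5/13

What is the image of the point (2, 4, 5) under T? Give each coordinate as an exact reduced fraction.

T1 shear: z ← z + 1/2·x: (2, 4, 5) → (2, 4, 6)
T2 scale by (-1, 3, -2): (2, 4, 6) → (-2, 12, -12)
T3 reflect across z = 0: (-2, 12, -12) → (-2, 12, 12)
T4 rotate right-handed about the x-axis with cos θ = 7/25, sin θ = -24/25: (-2, 12, 12) → (-2, 372/25, -204/25)
T5 rotate right-handed about the y-axis with cos θ = -12/13, sin θ = 5/13: (-2, 372/25, -204/25) → (-84/65, 372/25, 2698/325)

T(p) = (-84/65, 372/25, 2698/325)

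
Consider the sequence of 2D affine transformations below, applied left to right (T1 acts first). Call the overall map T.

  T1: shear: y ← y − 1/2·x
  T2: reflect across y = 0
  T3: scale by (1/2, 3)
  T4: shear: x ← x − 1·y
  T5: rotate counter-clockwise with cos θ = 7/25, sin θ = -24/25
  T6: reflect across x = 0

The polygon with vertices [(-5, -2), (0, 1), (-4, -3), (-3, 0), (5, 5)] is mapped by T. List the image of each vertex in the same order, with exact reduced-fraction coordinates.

T1 shear: y ← y − 1/2·x: (-5, -2) → (-5, 1/2); (0, 1) → (0, 1); (-4, -3) → (-4, -1); (-3, 0) → (-3, 3/2); (5, 5) → (5, 5/2)
T2 reflect across y = 0: (-5, 1/2) → (-5, -1/2); (0, 1) → (0, -1); (-4, -1) → (-4, 1); (-3, 3/2) → (-3, -3/2); (5, 5/2) → (5, -5/2)
T3 scale by (1/2, 3): (-5, -1/2) → (-5/2, -3/2); (0, -1) → (0, -3); (-4, 1) → (-2, 3); (-3, -3/2) → (-3/2, -9/2); (5, -5/2) → (5/2, -15/2)
T4 shear: x ← x − 1·y: (-5/2, -3/2) → (-1, -3/2); (0, -3) → (3, -3); (-2, 3) → (-5, 3); (-3/2, -9/2) → (3, -9/2); (5/2, -15/2) → (10, -15/2)
T5 rotate counter-clockwise with cos θ = 7/25, sin θ = -24/25: (-1, -3/2) → (-43/25, 27/50); (3, -3) → (-51/25, -93/25); (-5, 3) → (37/25, 141/25); (3, -9/2) → (-87/25, -207/50); (10, -15/2) → (-22/5, -117/10)
T6 reflect across x = 0: (-43/25, 27/50) → (43/25, 27/50); (-51/25, -93/25) → (51/25, -93/25); (37/25, 141/25) → (-37/25, 141/25); (-87/25, -207/50) → (87/25, -207/50); (-22/5, -117/10) → (22/5, -117/10)

image vertices: (43/25, 27/50), (51/25, -93/25), (-37/25, 141/25), (87/25, -207/50), (22/5, -117/10)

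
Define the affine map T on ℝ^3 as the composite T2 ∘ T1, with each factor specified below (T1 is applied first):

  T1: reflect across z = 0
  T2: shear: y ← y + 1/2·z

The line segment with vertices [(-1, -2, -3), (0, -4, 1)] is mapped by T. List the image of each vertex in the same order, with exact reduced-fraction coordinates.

image vertices: (-1, -1/2, 3), (0, -9/2, -1)

T1 reflect across z = 0: (-1, -2, -3) → (-1, -2, 3); (0, -4, 1) → (0, -4, -1)
T2 shear: y ← y + 1/2·z: (-1, -2, 3) → (-1, -1/2, 3); (0, -4, -1) → (0, -9/2, -1)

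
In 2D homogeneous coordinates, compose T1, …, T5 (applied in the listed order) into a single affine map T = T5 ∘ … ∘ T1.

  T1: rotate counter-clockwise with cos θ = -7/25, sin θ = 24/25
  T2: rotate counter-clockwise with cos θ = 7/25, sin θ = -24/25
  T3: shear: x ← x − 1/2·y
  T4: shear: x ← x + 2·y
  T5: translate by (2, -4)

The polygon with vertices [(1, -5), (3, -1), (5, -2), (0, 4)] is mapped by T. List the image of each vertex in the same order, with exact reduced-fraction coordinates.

T1 rotate counter-clockwise with cos θ = -7/25, sin θ = 24/25: (1, -5) → (113/25, 59/25); (3, -1) → (3/25, 79/25); (5, -2) → (13/25, 134/25); (0, 4) → (-96/25, -28/25)
T2 rotate counter-clockwise with cos θ = 7/25, sin θ = -24/25: (113/25, 59/25) → (2207/625, -2299/625); (3/25, 79/25) → (1917/625, 481/625); (13/25, 134/25) → (3307/625, 626/625); (-96/25, -28/25) → (-1344/625, 2108/625)
T3 shear: x ← x − 1/2·y: (2207/625, -2299/625) → (6713/1250, -2299/625); (1917/625, 481/625) → (3353/1250, 481/625); (3307/625, 626/625) → (2994/625, 626/625); (-1344/625, 2108/625) → (-2398/625, 2108/625)
T4 shear: x ← x + 2·y: (6713/1250, -2299/625) → (-2483/1250, -2299/625); (3353/1250, 481/625) → (5277/1250, 481/625); (2994/625, 626/625) → (4246/625, 626/625); (-2398/625, 2108/625) → (1818/625, 2108/625)
T5 translate by (2, -4): (-2483/1250, -2299/625) → (17/1250, -4799/625); (5277/1250, 481/625) → (7777/1250, -2019/625); (4246/625, 626/625) → (5496/625, -1874/625); (1818/625, 2108/625) → (3068/625, -392/625)

image vertices: (17/1250, -4799/625), (7777/1250, -2019/625), (5496/625, -1874/625), (3068/625, -392/625)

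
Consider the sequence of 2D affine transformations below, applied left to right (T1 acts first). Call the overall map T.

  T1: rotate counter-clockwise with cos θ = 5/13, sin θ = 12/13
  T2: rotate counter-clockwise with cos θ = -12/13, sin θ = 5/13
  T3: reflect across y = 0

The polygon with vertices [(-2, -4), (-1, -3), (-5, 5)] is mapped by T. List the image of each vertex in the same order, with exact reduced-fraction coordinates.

image vertices: (-236/169, -718/169), (-237/169, -479/169), (1195/169, 5/169)

T1 rotate counter-clockwise with cos θ = 5/13, sin θ = 12/13: (-2, -4) → (38/13, -44/13); (-1, -3) → (31/13, -27/13); (-5, 5) → (-85/13, -35/13)
T2 rotate counter-clockwise with cos θ = -12/13, sin θ = 5/13: (38/13, -44/13) → (-236/169, 718/169); (31/13, -27/13) → (-237/169, 479/169); (-85/13, -35/13) → (1195/169, -5/169)
T3 reflect across y = 0: (-236/169, 718/169) → (-236/169, -718/169); (-237/169, 479/169) → (-237/169, -479/169); (1195/169, -5/169) → (1195/169, 5/169)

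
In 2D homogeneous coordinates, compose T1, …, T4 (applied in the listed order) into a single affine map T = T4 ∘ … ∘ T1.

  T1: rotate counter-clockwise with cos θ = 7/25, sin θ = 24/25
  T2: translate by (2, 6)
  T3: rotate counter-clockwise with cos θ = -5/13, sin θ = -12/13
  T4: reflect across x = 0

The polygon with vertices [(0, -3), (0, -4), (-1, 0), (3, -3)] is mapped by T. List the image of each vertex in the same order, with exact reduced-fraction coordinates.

image vertices: (-938/325, -2109/325), (-734/325, -2362/325), (-1297/325, -1146/325), (-1697/325, -2721/325)

T1 rotate counter-clockwise with cos θ = 7/25, sin θ = 24/25: (0, -3) → (72/25, -21/25); (0, -4) → (96/25, -28/25); (-1, 0) → (-7/25, -24/25); (3, -3) → (93/25, 51/25)
T2 translate by (2, 6): (72/25, -21/25) → (122/25, 129/25); (96/25, -28/25) → (146/25, 122/25); (-7/25, -24/25) → (43/25, 126/25); (93/25, 51/25) → (143/25, 201/25)
T3 rotate counter-clockwise with cos θ = -5/13, sin θ = -12/13: (122/25, 129/25) → (938/325, -2109/325); (146/25, 122/25) → (734/325, -2362/325); (43/25, 126/25) → (1297/325, -1146/325); (143/25, 201/25) → (1697/325, -2721/325)
T4 reflect across x = 0: (938/325, -2109/325) → (-938/325, -2109/325); (734/325, -2362/325) → (-734/325, -2362/325); (1297/325, -1146/325) → (-1297/325, -1146/325); (1697/325, -2721/325) → (-1697/325, -2721/325)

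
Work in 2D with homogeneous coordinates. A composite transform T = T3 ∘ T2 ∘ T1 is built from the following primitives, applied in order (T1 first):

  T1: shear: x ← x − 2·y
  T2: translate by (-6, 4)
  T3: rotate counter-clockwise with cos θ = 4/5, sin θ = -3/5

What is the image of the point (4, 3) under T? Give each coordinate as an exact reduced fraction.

T(p) = (-11/5, 52/5)

T1 shear: x ← x − 2·y: (4, 3) → (-2, 3)
T2 translate by (-6, 4): (-2, 3) → (-8, 7)
T3 rotate counter-clockwise with cos θ = 4/5, sin θ = -3/5: (-8, 7) → (-11/5, 52/5)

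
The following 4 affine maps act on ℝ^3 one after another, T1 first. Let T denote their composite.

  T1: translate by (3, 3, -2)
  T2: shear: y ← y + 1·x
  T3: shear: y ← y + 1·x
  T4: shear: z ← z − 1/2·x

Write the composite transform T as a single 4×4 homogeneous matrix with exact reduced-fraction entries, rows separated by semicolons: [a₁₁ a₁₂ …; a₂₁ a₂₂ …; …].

T1 = [1 0 0 3; 0 1 0 3; 0 0 1 -2; 0 0 0 1]
T2·T1 = [1 0 0 3; 1 1 0 6; 0 0 1 -2; 0 0 0 1]
T3·…·T1 = [1 0 0 3; 2 1 0 9; 0 0 1 -2; 0 0 0 1]
T4·…·T1 = [1 0 0 3; 2 1 0 9; -1/2 0 1 -7/2; 0 0 0 1]

T = [1 0 0 3; 2 1 0 9; -1/2 0 1 -7/2; 0 0 0 1]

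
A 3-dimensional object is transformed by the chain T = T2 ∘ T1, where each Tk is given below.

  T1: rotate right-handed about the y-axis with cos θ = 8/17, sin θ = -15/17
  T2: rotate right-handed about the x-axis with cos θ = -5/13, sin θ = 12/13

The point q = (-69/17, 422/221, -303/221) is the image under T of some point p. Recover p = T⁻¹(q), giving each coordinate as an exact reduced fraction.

T1 = [8/17 0 -15/17 0; 0 1 0 0; 15/17 0 8/17 0; 0 0 0 1]
T2·T1 = [8/17 0 -15/17 0; -180/221 -5/13 -96/221 0; -75/221 12/13 -40/221 0; 0 0 0 1]
det M = 1; M⁻¹ = [8/17 -180/221 -75/221 0; 0 -5/13 12/13 0; -15/17 -96/221 -40/221 0; 0 0 0 1]
M⁻¹ · (-69/17, 422/221, -303/221)ᵀ = (-3, -2, 3)ᵀ

p = (-3, -2, 3)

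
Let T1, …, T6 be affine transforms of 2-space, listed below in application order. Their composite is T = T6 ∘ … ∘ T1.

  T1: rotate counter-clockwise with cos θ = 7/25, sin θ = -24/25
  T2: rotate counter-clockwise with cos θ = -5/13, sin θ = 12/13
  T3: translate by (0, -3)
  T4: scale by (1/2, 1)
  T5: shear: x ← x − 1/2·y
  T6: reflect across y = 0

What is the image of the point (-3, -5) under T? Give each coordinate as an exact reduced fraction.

T1 rotate counter-clockwise with cos θ = 7/25, sin θ = -24/25: (-3, -5) → (-141/25, 37/25)
T2 rotate counter-clockwise with cos θ = -5/13, sin θ = 12/13: (-141/25, 37/25) → (261/325, -1877/325)
T3 translate by (0, -3): (261/325, -1877/325) → (261/325, -2852/325)
T4 scale by (1/2, 1): (261/325, -2852/325) → (261/650, -2852/325)
T5 shear: x ← x − 1/2·y: (261/650, -2852/325) → (3113/650, -2852/325)
T6 reflect across y = 0: (3113/650, -2852/325) → (3113/650, 2852/325)

T(p) = (3113/650, 2852/325)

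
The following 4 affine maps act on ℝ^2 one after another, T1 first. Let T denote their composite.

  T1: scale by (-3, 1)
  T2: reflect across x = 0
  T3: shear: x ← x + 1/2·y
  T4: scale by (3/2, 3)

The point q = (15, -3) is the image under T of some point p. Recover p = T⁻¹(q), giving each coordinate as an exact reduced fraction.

T1 = [-3 0 0; 0 1 0; 0 0 1]
T2·T1 = [3 0 0; 0 1 0; 0 0 1]
T3·…·T1 = [3 1/2 0; 0 1 0; 0 0 1]
T4·…·T1 = [9/2 3/4 0; 0 3 0; 0 0 1]
det M = 27/2; M⁻¹ = [2/9 -1/18 0; 0 1/3 0; 0 0 1]
M⁻¹ · (15, -3)ᵀ = (7/2, -1)ᵀ

p = (7/2, -1)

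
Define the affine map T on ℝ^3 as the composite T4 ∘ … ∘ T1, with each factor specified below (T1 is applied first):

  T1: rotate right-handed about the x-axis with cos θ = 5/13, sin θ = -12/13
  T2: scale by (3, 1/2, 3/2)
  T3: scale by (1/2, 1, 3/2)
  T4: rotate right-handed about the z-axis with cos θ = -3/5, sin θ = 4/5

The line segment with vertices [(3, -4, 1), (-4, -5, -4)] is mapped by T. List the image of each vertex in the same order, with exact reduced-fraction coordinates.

image vertices: (-319/130, 246/65, 477/52), (76/13, -81/26, 90/13)

T1 rotate right-handed about the x-axis with cos θ = 5/13, sin θ = -12/13: (3, -4, 1) → (3, -8/13, 53/13); (-4, -5, -4) → (-4, -73/13, 40/13)
T2 scale by (3, 1/2, 3/2): (3, -8/13, 53/13) → (9, -4/13, 159/26); (-4, -73/13, 40/13) → (-12, -73/26, 60/13)
T3 scale by (1/2, 1, 3/2): (9, -4/13, 159/26) → (9/2, -4/13, 477/52); (-12, -73/26, 60/13) → (-6, -73/26, 90/13)
T4 rotate right-handed about the z-axis with cos θ = -3/5, sin θ = 4/5: (9/2, -4/13, 477/52) → (-319/130, 246/65, 477/52); (-6, -73/26, 90/13) → (76/13, -81/26, 90/13)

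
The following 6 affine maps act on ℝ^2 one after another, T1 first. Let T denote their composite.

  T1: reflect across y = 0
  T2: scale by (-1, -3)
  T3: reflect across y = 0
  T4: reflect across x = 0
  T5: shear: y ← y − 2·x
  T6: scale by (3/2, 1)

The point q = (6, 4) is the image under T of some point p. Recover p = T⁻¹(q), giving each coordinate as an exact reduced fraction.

T1 = [1 0 0; 0 -1 0; 0 0 1]
T2·T1 = [-1 0 0; 0 3 0; 0 0 1]
T3·…·T1 = [-1 0 0; 0 -3 0; 0 0 1]
T4·…·T1 = [1 0 0; 0 -3 0; 0 0 1]
T5·…·T1 = [1 0 0; -2 -3 0; 0 0 1]
T6·…·T1 = [3/2 0 0; -2 -3 0; 0 0 1]
det M = -9/2; M⁻¹ = [2/3 0 0; -4/9 -1/3 0; 0 0 1]
M⁻¹ · (6, 4)ᵀ = (4, -4)ᵀ

p = (4, -4)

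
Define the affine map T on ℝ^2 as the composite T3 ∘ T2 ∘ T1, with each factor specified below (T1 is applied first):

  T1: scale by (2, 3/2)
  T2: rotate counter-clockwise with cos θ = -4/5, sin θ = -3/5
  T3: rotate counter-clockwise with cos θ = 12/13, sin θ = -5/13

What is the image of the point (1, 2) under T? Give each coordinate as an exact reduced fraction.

T1 scale by (2, 3/2): (1, 2) → (2, 3)
T2 rotate counter-clockwise with cos θ = -4/5, sin θ = -3/5: (2, 3) → (1/5, -18/5)
T3 rotate counter-clockwise with cos θ = 12/13, sin θ = -5/13: (1/5, -18/5) → (-6/5, -17/5)

T(p) = (-6/5, -17/5)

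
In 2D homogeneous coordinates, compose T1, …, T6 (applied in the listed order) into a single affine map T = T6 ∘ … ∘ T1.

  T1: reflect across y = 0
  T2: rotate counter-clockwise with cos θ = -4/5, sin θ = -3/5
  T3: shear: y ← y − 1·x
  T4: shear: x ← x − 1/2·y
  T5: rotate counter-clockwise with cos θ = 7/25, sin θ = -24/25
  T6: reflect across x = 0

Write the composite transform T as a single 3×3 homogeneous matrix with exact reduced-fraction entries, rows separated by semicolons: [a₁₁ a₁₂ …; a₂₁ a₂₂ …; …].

T = [3/50 -49/50 0; 23/25 41/25 0; 0 0 1]

T1 = [1 0 0; 0 -1 0; 0 0 1]
T2·T1 = [-4/5 -3/5 0; -3/5 4/5 0; 0 0 1]
T3·…·T1 = [-4/5 -3/5 0; 1/5 7/5 0; 0 0 1]
T4·…·T1 = [-9/10 -13/10 0; 1/5 7/5 0; 0 0 1]
T5·…·T1 = [-3/50 49/50 0; 23/25 41/25 0; 0 0 1]
T6·…·T1 = [3/50 -49/50 0; 23/25 41/25 0; 0 0 1]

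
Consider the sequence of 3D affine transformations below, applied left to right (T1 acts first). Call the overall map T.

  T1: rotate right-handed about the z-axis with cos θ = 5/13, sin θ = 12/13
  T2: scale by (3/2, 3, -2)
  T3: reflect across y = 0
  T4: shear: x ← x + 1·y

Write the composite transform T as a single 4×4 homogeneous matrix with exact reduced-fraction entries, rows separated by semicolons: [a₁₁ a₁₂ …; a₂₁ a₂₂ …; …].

T1 = [5/13 -12/13 0 0; 12/13 5/13 0 0; 0 0 1 0; 0 0 0 1]
T2·T1 = [15/26 -18/13 0 0; 36/13 15/13 0 0; 0 0 -2 0; 0 0 0 1]
T3·…·T1 = [15/26 -18/13 0 0; -36/13 -15/13 0 0; 0 0 -2 0; 0 0 0 1]
T4·…·T1 = [-57/26 -33/13 0 0; -36/13 -15/13 0 0; 0 0 -2 0; 0 0 0 1]

T = [-57/26 -33/13 0 0; -36/13 -15/13 0 0; 0 0 -2 0; 0 0 0 1]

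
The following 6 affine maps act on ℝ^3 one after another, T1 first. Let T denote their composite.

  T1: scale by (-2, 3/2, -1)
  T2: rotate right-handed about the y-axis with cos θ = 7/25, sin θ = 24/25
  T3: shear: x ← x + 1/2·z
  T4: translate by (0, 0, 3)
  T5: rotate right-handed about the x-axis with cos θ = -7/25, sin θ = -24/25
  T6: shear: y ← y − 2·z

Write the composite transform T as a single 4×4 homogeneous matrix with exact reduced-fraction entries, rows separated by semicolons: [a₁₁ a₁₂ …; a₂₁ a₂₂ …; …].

T1 = [-2 0 0 0; 0 3/2 0 0; 0 0 -1 0; 0 0 0 1]
T2·T1 = [-14/25 0 -24/25 0; 0 3/2 0 0; 48/25 0 -7/25 0; 0 0 0 1]
T3·…·T1 = [2/5 0 -11/10 0; 0 3/2 0 0; 48/25 0 -7/25 0; 0 0 0 1]
T4·…·T1 = [2/5 0 -11/10 0; 0 3/2 0 0; 48/25 0 -7/25 3; 0 0 0 1]
T5·…·T1 = [2/5 0 -11/10 0; 1152/625 -21/50 -168/625 72/25; -336/625 -36/25 49/625 -21/25; 0 0 0 1]
T6·…·T1 = [2/5 0 -11/10 0; 1824/625 123/50 -266/625 114/25; -336/625 -36/25 49/625 -21/25; 0 0 0 1]

T = [2/5 0 -11/10 0; 1824/625 123/50 -266/625 114/25; -336/625 -36/25 49/625 -21/25; 0 0 0 1]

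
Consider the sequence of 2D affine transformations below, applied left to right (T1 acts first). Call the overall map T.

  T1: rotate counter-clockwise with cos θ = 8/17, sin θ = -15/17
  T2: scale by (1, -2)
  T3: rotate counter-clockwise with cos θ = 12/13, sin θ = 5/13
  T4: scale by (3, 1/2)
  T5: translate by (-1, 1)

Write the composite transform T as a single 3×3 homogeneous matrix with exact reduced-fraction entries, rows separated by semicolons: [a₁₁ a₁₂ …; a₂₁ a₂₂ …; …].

T1 = [8/17 15/17 0; -15/17 8/17 0; 0 0 1]
T2·T1 = [8/17 15/17 0; 30/17 -16/17 0; 0 0 1]
T3·…·T1 = [-54/221 20/17 0; 400/221 -9/17 0; 0 0 1]
T4·…·T1 = [-162/221 60/17 0; 200/221 -9/34 0; 0 0 1]
T5·…·T1 = [-162/221 60/17 -1; 200/221 -9/34 1; 0 0 1]

T = [-162/221 60/17 -1; 200/221 -9/34 1; 0 0 1]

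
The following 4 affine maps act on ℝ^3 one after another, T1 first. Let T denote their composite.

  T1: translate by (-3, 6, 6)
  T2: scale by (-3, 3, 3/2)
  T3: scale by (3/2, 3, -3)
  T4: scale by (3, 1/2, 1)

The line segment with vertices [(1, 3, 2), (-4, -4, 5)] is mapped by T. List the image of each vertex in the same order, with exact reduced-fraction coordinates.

image vertices: (27, 81/2, -36), (189/2, 9, -99/2)

T1 translate by (-3, 6, 6): (1, 3, 2) → (-2, 9, 8); (-4, -4, 5) → (-7, 2, 11)
T2 scale by (-3, 3, 3/2): (-2, 9, 8) → (6, 27, 12); (-7, 2, 11) → (21, 6, 33/2)
T3 scale by (3/2, 3, -3): (6, 27, 12) → (9, 81, -36); (21, 6, 33/2) → (63/2, 18, -99/2)
T4 scale by (3, 1/2, 1): (9, 81, -36) → (27, 81/2, -36); (63/2, 18, -99/2) → (189/2, 9, -99/2)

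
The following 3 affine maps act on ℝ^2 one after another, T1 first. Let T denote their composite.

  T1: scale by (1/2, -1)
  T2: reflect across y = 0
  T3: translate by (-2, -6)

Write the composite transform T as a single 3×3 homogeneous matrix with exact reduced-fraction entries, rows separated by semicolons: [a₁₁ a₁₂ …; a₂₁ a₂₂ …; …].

T = [1/2 0 -2; 0 1 -6; 0 0 1]

T1 = [1/2 0 0; 0 -1 0; 0 0 1]
T2·T1 = [1/2 0 0; 0 1 0; 0 0 1]
T3·…·T1 = [1/2 0 -2; 0 1 -6; 0 0 1]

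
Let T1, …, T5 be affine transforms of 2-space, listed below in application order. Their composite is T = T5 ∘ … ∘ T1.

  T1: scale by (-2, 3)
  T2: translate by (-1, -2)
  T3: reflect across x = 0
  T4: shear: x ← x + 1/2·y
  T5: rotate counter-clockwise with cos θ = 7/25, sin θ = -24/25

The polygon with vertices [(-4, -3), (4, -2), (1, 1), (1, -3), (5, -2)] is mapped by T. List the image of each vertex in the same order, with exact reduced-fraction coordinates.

image vertices: (-703/50, 223/25), (-157/25, -176/25), (97/50, -77/25), (-563/50, -17/25), (-143/25, -224/25)

T1 scale by (-2, 3): (-4, -3) → (8, -9); (4, -2) → (-8, -6); (1, 1) → (-2, 3); (1, -3) → (-2, -9); (5, -2) → (-10, -6)
T2 translate by (-1, -2): (8, -9) → (7, -11); (-8, -6) → (-9, -8); (-2, 3) → (-3, 1); (-2, -9) → (-3, -11); (-10, -6) → (-11, -8)
T3 reflect across x = 0: (7, -11) → (-7, -11); (-9, -8) → (9, -8); (-3, 1) → (3, 1); (-3, -11) → (3, -11); (-11, -8) → (11, -8)
T4 shear: x ← x + 1/2·y: (-7, -11) → (-25/2, -11); (9, -8) → (5, -8); (3, 1) → (7/2, 1); (3, -11) → (-5/2, -11); (11, -8) → (7, -8)
T5 rotate counter-clockwise with cos θ = 7/25, sin θ = -24/25: (-25/2, -11) → (-703/50, 223/25); (5, -8) → (-157/25, -176/25); (7/2, 1) → (97/50, -77/25); (-5/2, -11) → (-563/50, -17/25); (7, -8) → (-143/25, -224/25)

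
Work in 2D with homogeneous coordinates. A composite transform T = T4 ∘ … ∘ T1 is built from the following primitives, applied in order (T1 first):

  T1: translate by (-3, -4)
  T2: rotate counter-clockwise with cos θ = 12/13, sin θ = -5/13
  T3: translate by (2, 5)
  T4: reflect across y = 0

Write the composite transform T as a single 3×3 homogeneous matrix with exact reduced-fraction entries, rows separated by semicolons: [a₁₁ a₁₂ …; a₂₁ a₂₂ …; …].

T = [12/13 5/13 -30/13; 5/13 -12/13 -32/13; 0 0 1]

T1 = [1 0 -3; 0 1 -4; 0 0 1]
T2·T1 = [12/13 5/13 -56/13; -5/13 12/13 -33/13; 0 0 1]
T3·…·T1 = [12/13 5/13 -30/13; -5/13 12/13 32/13; 0 0 1]
T4·…·T1 = [12/13 5/13 -30/13; 5/13 -12/13 -32/13; 0 0 1]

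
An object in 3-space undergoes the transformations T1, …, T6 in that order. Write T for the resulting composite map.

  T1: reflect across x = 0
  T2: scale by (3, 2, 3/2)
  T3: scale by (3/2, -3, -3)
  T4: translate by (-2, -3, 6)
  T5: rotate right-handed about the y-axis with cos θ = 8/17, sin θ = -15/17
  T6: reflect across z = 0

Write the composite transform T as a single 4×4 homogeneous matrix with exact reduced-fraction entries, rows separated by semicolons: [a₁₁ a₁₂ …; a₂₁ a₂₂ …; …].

T = [-36/17 0 135/34 -106/17; 0 -6 0 -3; 135/34 0 36/17 -18/17; 0 0 0 1]

T1 = [-1 0 0 0; 0 1 0 0; 0 0 1 0; 0 0 0 1]
T2·T1 = [-3 0 0 0; 0 2 0 0; 0 0 3/2 0; 0 0 0 1]
T3·…·T1 = [-9/2 0 0 0; 0 -6 0 0; 0 0 -9/2 0; 0 0 0 1]
T4·…·T1 = [-9/2 0 0 -2; 0 -6 0 -3; 0 0 -9/2 6; 0 0 0 1]
T5·…·T1 = [-36/17 0 135/34 -106/17; 0 -6 0 -3; -135/34 0 -36/17 18/17; 0 0 0 1]
T6·…·T1 = [-36/17 0 135/34 -106/17; 0 -6 0 -3; 135/34 0 36/17 -18/17; 0 0 0 1]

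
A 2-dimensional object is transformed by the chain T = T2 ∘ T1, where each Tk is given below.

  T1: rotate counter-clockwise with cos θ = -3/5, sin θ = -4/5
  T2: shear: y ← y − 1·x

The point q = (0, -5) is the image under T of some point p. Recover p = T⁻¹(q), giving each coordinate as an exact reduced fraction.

T1 = [-3/5 4/5 0; -4/5 -3/5 0; 0 0 1]
T2·T1 = [-3/5 4/5 0; -1/5 -7/5 0; 0 0 1]
det M = 1; M⁻¹ = [-7/5 -4/5 0; 1/5 -3/5 0; 0 0 1]
M⁻¹ · (0, -5)ᵀ = (4, 3)ᵀ

p = (4, 3)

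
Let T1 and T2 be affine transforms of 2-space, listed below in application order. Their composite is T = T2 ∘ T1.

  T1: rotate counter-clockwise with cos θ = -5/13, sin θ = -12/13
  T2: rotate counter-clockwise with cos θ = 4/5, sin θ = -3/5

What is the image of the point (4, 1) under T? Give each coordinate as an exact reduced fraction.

T(p) = (-191/65, -188/65)

T1 rotate counter-clockwise with cos θ = -5/13, sin θ = -12/13: (4, 1) → (-8/13, -53/13)
T2 rotate counter-clockwise with cos θ = 4/5, sin θ = -3/5: (-8/13, -53/13) → (-191/65, -188/65)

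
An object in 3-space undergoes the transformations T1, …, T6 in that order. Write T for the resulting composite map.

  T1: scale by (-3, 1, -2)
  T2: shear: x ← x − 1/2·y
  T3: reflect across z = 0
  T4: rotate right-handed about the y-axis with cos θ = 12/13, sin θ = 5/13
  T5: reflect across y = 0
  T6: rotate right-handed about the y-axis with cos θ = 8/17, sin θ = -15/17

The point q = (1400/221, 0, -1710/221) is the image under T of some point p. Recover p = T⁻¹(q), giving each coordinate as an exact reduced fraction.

T1 = [-3 0 0 0; 0 1 0 0; 0 0 -2 0; 0 0 0 1]
T2·T1 = [-3 -1/2 0 0; 0 1 0 0; 0 0 -2 0; 0 0 0 1]
T3·…·T1 = [-3 -1/2 0 0; 0 1 0 0; 0 0 2 0; 0 0 0 1]
T4·…·T1 = [-36/13 -6/13 10/13 0; 0 1 0 0; 15/13 5/26 24/13 0; 0 0 0 1]
T5·…·T1 = [-36/13 -6/13 10/13 0; 0 -1 0 0; 15/13 5/26 24/13 0; 0 0 0 1]
T6·…·T1 = [-513/221 -171/442 -280/221 0; 0 -1 0 0; -420/221 -70/221 342/221 0; 0 0 0 1]
det M = 6; M⁻¹ = [-57/221 1/6 -140/663 0; 0 -1 0 0; -70/221 0 171/442 0; 0 0 0 1]
M⁻¹ · (1400/221, 0, -1710/221)ᵀ = (0, 0, -5)ᵀ

p = (0, 0, -5)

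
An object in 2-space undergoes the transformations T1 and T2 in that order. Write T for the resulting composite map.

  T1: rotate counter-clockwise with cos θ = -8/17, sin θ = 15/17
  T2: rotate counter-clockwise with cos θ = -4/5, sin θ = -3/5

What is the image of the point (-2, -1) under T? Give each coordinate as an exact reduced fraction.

T(p) = (-38/17, -1/17)

T1 rotate counter-clockwise with cos θ = -8/17, sin θ = 15/17: (-2, -1) → (31/17, -22/17)
T2 rotate counter-clockwise with cos θ = -4/5, sin θ = -3/5: (31/17, -22/17) → (-38/17, -1/17)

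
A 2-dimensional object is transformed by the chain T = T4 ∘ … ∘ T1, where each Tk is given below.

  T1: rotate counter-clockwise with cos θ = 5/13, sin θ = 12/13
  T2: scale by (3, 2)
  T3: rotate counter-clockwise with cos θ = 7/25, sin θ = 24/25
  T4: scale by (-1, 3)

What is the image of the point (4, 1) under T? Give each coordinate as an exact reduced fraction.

T1 rotate counter-clockwise with cos θ = 5/13, sin θ = 12/13: (4, 1) → (8/13, 53/13)
T2 scale by (3, 2): (8/13, 53/13) → (24/13, 106/13)
T3 rotate counter-clockwise with cos θ = 7/25, sin θ = 24/25: (24/13, 106/13) → (-2376/325, 1318/325)
T4 scale by (-1, 3): (-2376/325, 1318/325) → (2376/325, 3954/325)

T(p) = (2376/325, 3954/325)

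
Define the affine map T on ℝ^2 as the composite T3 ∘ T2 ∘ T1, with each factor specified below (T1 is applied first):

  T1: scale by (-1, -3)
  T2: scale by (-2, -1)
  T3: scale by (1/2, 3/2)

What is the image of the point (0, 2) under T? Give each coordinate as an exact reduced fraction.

T(p) = (0, 9)

T1 scale by (-1, -3): (0, 2) → (0, -6)
T2 scale by (-2, -1): (0, -6) → (0, 6)
T3 scale by (1/2, 3/2): (0, 6) → (0, 9)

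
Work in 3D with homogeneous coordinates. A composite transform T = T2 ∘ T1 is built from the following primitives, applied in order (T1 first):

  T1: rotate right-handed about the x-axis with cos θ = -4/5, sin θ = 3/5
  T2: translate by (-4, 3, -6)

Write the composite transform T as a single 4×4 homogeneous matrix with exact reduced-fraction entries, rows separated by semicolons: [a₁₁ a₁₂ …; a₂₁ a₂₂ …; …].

T1 = [1 0 0 0; 0 -4/5 -3/5 0; 0 3/5 -4/5 0; 0 0 0 1]
T2·T1 = [1 0 0 -4; 0 -4/5 -3/5 3; 0 3/5 -4/5 -6; 0 0 0 1]

T = [1 0 0 -4; 0 -4/5 -3/5 3; 0 3/5 -4/5 -6; 0 0 0 1]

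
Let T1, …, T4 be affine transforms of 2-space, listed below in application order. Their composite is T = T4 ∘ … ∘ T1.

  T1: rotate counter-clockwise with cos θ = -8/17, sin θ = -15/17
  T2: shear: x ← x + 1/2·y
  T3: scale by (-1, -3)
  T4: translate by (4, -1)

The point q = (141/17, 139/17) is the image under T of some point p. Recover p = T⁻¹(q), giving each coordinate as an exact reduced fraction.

T1 = [-8/17 15/17 0; -15/17 -8/17 0; 0 0 1]
T2·T1 = [-31/34 11/17 0; -15/17 -8/17 0; 0 0 1]
T3·…·T1 = [31/34 -11/17 0; 45/17 24/17 0; 0 0 1]
T4·…·T1 = [31/34 -11/17 4; 45/17 24/17 -1; 0 0 1]
det M = 3; M⁻¹ = [8/17 11/51 -5/3; -15/17 31/102 23/6; 0 0 1]
M⁻¹ · (141/17, 139/17)ᵀ = (4, -1)ᵀ

p = (4, -1)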